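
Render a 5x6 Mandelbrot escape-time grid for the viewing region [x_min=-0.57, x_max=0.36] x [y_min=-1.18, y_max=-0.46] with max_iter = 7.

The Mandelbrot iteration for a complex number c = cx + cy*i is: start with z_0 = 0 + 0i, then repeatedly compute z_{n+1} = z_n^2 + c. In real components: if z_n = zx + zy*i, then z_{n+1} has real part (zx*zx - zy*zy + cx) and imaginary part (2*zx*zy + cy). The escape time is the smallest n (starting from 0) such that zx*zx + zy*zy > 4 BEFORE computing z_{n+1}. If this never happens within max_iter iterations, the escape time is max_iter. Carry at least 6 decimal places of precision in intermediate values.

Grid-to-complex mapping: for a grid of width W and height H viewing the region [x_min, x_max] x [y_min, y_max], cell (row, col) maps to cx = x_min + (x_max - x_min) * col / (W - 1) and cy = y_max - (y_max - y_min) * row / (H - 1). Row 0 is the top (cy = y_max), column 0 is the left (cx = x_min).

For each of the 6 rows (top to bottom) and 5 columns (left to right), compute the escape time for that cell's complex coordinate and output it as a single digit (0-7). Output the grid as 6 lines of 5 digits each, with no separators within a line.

(row=0, col=0): c = -0.5700 + -0.4600i → escape time 7
(row=0, col=1): c = -0.3375 + -0.4600i → escape time 7
(row=0, col=2): c = -0.1050 + -0.4600i → escape time 7
(row=0, col=3): c = 0.1275 + -0.4600i → escape time 7
(row=0, col=4): c = 0.3600 + -0.4600i → escape time 7
(row=1, col=0): c = -0.5700 + -0.6040i → escape time 7
(row=1, col=1): c = -0.3375 + -0.6040i → escape time 7
(row=1, col=2): c = -0.1050 + -0.6040i → escape time 7
(row=1, col=3): c = 0.1275 + -0.6040i → escape time 7
(row=1, col=4): c = 0.3600 + -0.6040i → escape time 7
(row=2, col=0): c = -0.5700 + -0.7480i → escape time 6
(row=2, col=1): c = -0.3375 + -0.7480i → escape time 7
(row=2, col=2): c = -0.1050 + -0.7480i → escape time 7
(row=2, col=3): c = 0.1275 + -0.7480i → escape time 7
(row=2, col=4): c = 0.3600 + -0.7480i → escape time 5
(row=3, col=0): c = -0.5700 + -0.8920i → escape time 4
(row=3, col=1): c = -0.3375 + -0.8920i → escape time 5
(row=3, col=2): c = -0.1050 + -0.8920i → escape time 7
(row=3, col=3): c = 0.1275 + -0.8920i → escape time 5
(row=3, col=4): c = 0.3600 + -0.8920i → escape time 4
(row=4, col=0): c = -0.5700 + -1.0360i → escape time 4
(row=4, col=1): c = -0.3375 + -1.0360i → escape time 5
(row=4, col=2): c = -0.1050 + -1.0360i → escape time 7
(row=4, col=3): c = 0.1275 + -1.0360i → escape time 4
(row=4, col=4): c = 0.3600 + -1.0360i → escape time 3
(row=5, col=0): c = -0.5700 + -1.1800i → escape time 3
(row=5, col=1): c = -0.3375 + -1.1800i → escape time 3
(row=5, col=2): c = -0.1050 + -1.1800i → escape time 3
(row=5, col=3): c = 0.1275 + -1.1800i → escape time 3
(row=5, col=4): c = 0.3600 + -1.1800i → escape time 2

Answer: 77777
77777
67775
45754
45743
33332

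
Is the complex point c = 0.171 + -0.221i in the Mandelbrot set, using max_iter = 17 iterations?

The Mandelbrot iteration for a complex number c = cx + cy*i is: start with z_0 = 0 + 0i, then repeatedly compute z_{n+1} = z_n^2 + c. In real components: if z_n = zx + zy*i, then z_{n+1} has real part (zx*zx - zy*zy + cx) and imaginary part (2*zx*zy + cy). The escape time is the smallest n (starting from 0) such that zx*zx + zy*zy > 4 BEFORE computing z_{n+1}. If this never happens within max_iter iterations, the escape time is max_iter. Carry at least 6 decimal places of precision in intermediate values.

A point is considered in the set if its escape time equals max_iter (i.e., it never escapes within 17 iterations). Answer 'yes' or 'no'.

z_0 = 0 + 0i, c = 0.1710 + -0.2210i
Iter 1: z = 0.1710 + -0.2210i, |z|^2 = 0.0781
Iter 2: z = 0.1514 + -0.2966i, |z|^2 = 0.1109
Iter 3: z = 0.1060 + -0.3108i, |z|^2 = 0.1078
Iter 4: z = 0.0856 + -0.2869i, |z|^2 = 0.0896
Iter 5: z = 0.0960 + -0.2701i, |z|^2 = 0.0822
Iter 6: z = 0.1073 + -0.2729i, |z|^2 = 0.0860
Iter 7: z = 0.1080 + -0.2795i, |z|^2 = 0.0898
Iter 8: z = 0.1045 + -0.2814i, |z|^2 = 0.0901
Iter 9: z = 0.1027 + -0.2798i, |z|^2 = 0.0889
Iter 10: z = 0.1033 + -0.2785i, |z|^2 = 0.0882
Iter 11: z = 0.1041 + -0.2785i, |z|^2 = 0.0884
Iter 12: z = 0.1043 + -0.2790i, |z|^2 = 0.0887
Iter 13: z = 0.1040 + -0.2792i, |z|^2 = 0.0888
Iter 14: z = 0.1039 + -0.2791i, |z|^2 = 0.0887
Iter 15: z = 0.1039 + -0.2790i, |z|^2 = 0.0886
Iter 16: z = 0.1040 + -0.2790i, |z|^2 = 0.0886
Did not escape in 17 iterations → in set

Answer: yes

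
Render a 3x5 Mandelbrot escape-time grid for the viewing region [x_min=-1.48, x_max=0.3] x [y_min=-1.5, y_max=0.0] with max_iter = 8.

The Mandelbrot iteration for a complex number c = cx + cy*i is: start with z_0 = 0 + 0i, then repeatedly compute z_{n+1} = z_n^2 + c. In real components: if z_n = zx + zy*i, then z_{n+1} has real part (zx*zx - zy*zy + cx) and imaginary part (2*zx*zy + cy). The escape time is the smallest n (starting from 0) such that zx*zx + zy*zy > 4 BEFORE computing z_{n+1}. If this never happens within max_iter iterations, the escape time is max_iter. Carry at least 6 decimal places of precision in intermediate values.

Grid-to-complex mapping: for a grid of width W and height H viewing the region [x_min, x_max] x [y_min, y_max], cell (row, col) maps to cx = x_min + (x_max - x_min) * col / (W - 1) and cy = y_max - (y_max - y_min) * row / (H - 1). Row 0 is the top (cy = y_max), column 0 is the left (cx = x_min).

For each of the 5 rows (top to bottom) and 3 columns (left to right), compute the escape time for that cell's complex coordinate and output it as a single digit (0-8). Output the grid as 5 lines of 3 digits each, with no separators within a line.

Answer: 888
488
355
232
122

Derivation:
(row=0, col=0): c = -1.4800 + 0.0000i → escape time 8
(row=0, col=1): c = -0.5900 + 0.0000i → escape time 8
(row=0, col=2): c = 0.3000 + 0.0000i → escape time 8
(row=1, col=0): c = -1.4800 + -0.3750i → escape time 4
(row=1, col=1): c = -0.5900 + -0.3750i → escape time 8
(row=1, col=2): c = 0.3000 + -0.3750i → escape time 8
(row=2, col=0): c = -1.4800 + -0.7500i → escape time 3
(row=2, col=1): c = -0.5900 + -0.7500i → escape time 5
(row=2, col=2): c = 0.3000 + -0.7500i → escape time 5
(row=3, col=0): c = -1.4800 + -1.1250i → escape time 2
(row=3, col=1): c = -0.5900 + -1.1250i → escape time 3
(row=3, col=2): c = 0.3000 + -1.1250i → escape time 2
(row=4, col=0): c = -1.4800 + -1.5000i → escape time 1
(row=4, col=1): c = -0.5900 + -1.5000i → escape time 2
(row=4, col=2): c = 0.3000 + -1.5000i → escape time 2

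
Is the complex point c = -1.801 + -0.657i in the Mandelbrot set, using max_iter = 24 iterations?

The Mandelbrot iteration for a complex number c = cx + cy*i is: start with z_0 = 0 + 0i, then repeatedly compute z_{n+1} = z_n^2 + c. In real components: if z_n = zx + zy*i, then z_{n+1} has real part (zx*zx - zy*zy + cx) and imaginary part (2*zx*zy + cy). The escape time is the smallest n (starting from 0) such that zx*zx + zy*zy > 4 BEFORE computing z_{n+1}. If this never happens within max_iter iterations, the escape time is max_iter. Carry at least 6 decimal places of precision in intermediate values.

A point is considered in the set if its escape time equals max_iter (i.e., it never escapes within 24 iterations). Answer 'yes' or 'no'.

z_0 = 0 + 0i, c = -1.8010 + -0.6570i
Iter 1: z = -1.8010 + -0.6570i, |z|^2 = 3.6753
Iter 2: z = 1.0110 + 1.7095i, |z|^2 = 3.9445
Iter 3: z = -3.7014 + 2.7995i, |z|^2 = 21.5375
Escaped at iteration 3

Answer: no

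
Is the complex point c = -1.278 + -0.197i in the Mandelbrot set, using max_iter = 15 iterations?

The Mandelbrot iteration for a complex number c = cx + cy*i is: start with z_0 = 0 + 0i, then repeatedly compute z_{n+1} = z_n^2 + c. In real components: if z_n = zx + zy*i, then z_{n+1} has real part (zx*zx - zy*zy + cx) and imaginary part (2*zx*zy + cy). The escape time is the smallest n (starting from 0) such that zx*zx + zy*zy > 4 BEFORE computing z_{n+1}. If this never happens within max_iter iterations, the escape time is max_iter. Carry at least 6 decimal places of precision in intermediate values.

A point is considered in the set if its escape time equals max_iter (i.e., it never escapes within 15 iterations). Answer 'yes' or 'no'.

z_0 = 0 + 0i, c = -1.2780 + -0.1970i
Iter 1: z = -1.2780 + -0.1970i, |z|^2 = 1.6721
Iter 2: z = 0.3165 + 0.3065i, |z|^2 = 0.1941
Iter 3: z = -1.2718 + -0.0030i, |z|^2 = 1.6175
Iter 4: z = 0.3395 + -0.1894i, |z|^2 = 0.1511
Iter 5: z = -1.1986 + -0.3256i, |z|^2 = 1.5427
Iter 6: z = 0.0527 + 0.5836i, |z|^2 = 0.3433
Iter 7: z = -1.6158 + -0.1355i, |z|^2 = 2.6291
Iter 8: z = 1.3144 + 0.2408i, |z|^2 = 1.7856
Iter 9: z = 0.3916 + 0.4361i, |z|^2 = 0.3435
Iter 10: z = -1.3149 + 0.1445i, |z|^2 = 1.7498
Iter 11: z = 0.4301 + -0.5771i, |z|^2 = 0.5180
Iter 12: z = -1.4261 + -0.6934i, |z|^2 = 2.5146
Iter 13: z = 0.2750 + 1.7807i, |z|^2 = 3.2464
Iter 14: z = -4.3731 + 0.7824i, |z|^2 = 19.7363
Escaped at iteration 14

Answer: no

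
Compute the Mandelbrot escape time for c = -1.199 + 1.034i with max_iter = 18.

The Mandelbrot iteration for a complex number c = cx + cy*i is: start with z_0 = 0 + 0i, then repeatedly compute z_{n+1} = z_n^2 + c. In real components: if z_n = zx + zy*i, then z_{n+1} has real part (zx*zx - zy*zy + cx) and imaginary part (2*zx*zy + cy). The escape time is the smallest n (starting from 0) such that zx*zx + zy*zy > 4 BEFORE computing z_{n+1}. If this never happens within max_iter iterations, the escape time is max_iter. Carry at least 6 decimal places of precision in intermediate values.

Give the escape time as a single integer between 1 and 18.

Answer: 3

Derivation:
z_0 = 0 + 0i, c = -1.1990 + 1.0340i
Iter 1: z = -1.1990 + 1.0340i, |z|^2 = 2.5068
Iter 2: z = -0.8306 + -1.4455i, |z|^2 = 2.7794
Iter 3: z = -2.5987 + 3.4352i, |z|^2 = 18.5540
Escaped at iteration 3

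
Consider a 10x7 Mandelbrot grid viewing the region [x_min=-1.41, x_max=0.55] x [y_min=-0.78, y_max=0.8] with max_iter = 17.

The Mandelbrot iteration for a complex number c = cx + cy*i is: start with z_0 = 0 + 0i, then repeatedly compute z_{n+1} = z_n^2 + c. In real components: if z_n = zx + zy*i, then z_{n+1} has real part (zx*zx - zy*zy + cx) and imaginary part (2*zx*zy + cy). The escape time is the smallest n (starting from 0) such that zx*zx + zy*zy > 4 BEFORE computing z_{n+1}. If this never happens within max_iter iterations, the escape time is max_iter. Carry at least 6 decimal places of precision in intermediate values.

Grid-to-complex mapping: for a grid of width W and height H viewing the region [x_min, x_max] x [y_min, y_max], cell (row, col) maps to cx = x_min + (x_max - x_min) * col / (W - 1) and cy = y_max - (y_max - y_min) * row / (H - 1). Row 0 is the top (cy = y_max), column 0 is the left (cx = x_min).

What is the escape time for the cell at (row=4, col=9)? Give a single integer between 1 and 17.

Answer: 4

Derivation:
z_0 = 0 + 0i, c = 0.5500 + -0.2533i
Iter 1: z = 0.5500 + -0.2533i, |z|^2 = 0.3667
Iter 2: z = 0.7883 + -0.5320i, |z|^2 = 0.9045
Iter 3: z = 0.8884 + -1.0921i, |z|^2 = 1.9820
Iter 4: z = 0.1466 + -2.1939i, |z|^2 = 4.8345
Escaped at iteration 4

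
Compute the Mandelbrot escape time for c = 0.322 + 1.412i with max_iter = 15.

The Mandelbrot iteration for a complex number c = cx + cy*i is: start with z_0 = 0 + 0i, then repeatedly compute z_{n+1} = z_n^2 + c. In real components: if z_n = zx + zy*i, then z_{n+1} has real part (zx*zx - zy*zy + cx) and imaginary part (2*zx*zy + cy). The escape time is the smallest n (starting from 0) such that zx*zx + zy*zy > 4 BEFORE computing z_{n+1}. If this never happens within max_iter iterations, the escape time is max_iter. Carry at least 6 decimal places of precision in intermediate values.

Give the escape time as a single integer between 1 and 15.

Answer: 2

Derivation:
z_0 = 0 + 0i, c = 0.3220 + 1.4120i
Iter 1: z = 0.3220 + 1.4120i, |z|^2 = 2.0974
Iter 2: z = -1.5681 + 2.3213i, |z|^2 = 7.8474
Escaped at iteration 2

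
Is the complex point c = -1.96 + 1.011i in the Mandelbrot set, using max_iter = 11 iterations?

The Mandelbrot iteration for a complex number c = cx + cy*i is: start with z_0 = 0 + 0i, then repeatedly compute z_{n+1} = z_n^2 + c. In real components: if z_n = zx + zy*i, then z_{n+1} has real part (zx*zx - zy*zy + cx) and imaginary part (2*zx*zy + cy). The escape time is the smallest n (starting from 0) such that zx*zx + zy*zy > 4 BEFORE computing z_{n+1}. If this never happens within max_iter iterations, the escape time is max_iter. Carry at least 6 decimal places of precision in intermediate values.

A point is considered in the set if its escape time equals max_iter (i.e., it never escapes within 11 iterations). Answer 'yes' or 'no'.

z_0 = 0 + 0i, c = -1.9600 + 1.0110i
Iter 1: z = -1.9600 + 1.0110i, |z|^2 = 4.8637
Escaped at iteration 1

Answer: no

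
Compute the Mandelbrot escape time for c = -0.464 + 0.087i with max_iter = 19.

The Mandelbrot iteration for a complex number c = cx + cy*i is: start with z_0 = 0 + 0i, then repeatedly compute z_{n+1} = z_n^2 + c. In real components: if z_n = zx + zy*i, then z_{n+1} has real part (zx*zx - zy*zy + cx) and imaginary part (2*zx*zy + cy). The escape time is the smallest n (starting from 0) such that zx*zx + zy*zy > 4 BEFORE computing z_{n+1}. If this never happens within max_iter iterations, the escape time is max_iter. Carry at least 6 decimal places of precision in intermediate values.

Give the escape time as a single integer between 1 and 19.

Answer: 19

Derivation:
z_0 = 0 + 0i, c = -0.4640 + 0.0870i
Iter 1: z = -0.4640 + 0.0870i, |z|^2 = 0.2229
Iter 2: z = -0.2563 + 0.0063i, |z|^2 = 0.0657
Iter 3: z = -0.3984 + 0.0838i, |z|^2 = 0.1657
Iter 4: z = -0.3123 + 0.0202i, |z|^2 = 0.0980
Iter 5: z = -0.3669 + 0.0744i, |z|^2 = 0.1401
Iter 6: z = -0.3349 + 0.0324i, |z|^2 = 0.1132
Iter 7: z = -0.3529 + 0.0653i, |z|^2 = 0.1288
Iter 8: z = -0.3437 + 0.0409i, |z|^2 = 0.1198
Iter 9: z = -0.3475 + 0.0589i, |z|^2 = 0.1242
Iter 10: z = -0.3467 + 0.0461i, |z|^2 = 0.1223
Iter 11: z = -0.3459 + 0.0550i, |z|^2 = 0.1227
Iter 12: z = -0.3474 + 0.0489i, |z|^2 = 0.1231
Iter 13: z = -0.3457 + 0.0530i, |z|^2 = 0.1223
Iter 14: z = -0.3473 + 0.0503i, |z|^2 = 0.1231
Iter 15: z = -0.3459 + 0.0520i, |z|^2 = 0.1224
Iter 16: z = -0.3470 + 0.0510i, |z|^2 = 0.1230
Iter 17: z = -0.3462 + 0.0516i, |z|^2 = 0.1225
Iter 18: z = -0.3468 + 0.0513i, |z|^2 = 0.1229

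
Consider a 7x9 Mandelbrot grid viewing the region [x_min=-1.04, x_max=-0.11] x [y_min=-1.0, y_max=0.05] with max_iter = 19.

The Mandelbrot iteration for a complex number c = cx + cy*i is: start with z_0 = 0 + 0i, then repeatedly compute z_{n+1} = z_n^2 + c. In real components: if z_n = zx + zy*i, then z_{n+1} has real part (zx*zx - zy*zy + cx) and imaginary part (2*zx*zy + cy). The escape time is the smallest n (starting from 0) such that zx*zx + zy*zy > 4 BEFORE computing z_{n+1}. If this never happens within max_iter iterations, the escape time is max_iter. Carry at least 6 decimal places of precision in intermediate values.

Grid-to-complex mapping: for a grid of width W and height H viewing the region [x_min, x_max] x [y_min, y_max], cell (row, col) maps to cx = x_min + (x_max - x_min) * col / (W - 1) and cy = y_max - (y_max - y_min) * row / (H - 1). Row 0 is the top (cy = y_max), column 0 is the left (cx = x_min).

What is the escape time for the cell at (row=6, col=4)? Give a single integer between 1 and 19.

z_0 = 0 + 0i, c = -0.4200 + -0.7375i
Iter 1: z = -0.4200 + -0.7375i, |z|^2 = 0.7203
Iter 2: z = -0.7875 + -0.1180i, |z|^2 = 0.6341
Iter 3: z = 0.1862 + -0.5516i, |z|^2 = 0.3390
Iter 4: z = -0.6896 + -0.9430i, |z|^2 = 1.3648
Iter 5: z = -0.8336 + 0.5631i, |z|^2 = 1.0120
Iter 6: z = -0.0422 + -1.6764i, |z|^2 = 2.8119
Iter 7: z = -3.2284 + -0.5961i, |z|^2 = 10.7777
Escaped at iteration 7

Answer: 7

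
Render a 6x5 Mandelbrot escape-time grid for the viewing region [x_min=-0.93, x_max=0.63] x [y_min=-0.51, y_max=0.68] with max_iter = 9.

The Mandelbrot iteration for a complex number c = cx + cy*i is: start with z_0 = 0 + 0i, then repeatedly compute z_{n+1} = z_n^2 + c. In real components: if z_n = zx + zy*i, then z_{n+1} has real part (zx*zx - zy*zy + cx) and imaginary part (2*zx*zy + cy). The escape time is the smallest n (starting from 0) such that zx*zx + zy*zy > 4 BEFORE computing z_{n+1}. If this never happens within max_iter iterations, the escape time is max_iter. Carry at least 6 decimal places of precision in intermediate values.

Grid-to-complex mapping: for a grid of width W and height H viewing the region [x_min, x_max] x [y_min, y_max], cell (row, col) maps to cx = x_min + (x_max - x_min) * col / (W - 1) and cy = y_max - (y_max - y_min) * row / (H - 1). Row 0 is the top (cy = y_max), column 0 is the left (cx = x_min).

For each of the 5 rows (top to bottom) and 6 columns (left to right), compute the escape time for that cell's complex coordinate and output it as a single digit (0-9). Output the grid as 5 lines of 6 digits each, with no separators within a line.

Answer: 499973
799993
999994
999994
599993

Derivation:
(row=0, col=0): c = -0.9300 + 0.6800i → escape time 4
(row=0, col=1): c = -0.6180 + 0.6800i → escape time 9
(row=0, col=2): c = -0.3060 + 0.6800i → escape time 9
(row=0, col=3): c = 0.0060 + 0.6800i → escape time 9
(row=0, col=4): c = 0.3180 + 0.6800i → escape time 7
(row=0, col=5): c = 0.6300 + 0.6800i → escape time 3
(row=1, col=0): c = -0.9300 + 0.3825i → escape time 7
(row=1, col=1): c = -0.6180 + 0.3825i → escape time 9
(row=1, col=2): c = -0.3060 + 0.3825i → escape time 9
(row=1, col=3): c = 0.0060 + 0.3825i → escape time 9
(row=1, col=4): c = 0.3180 + 0.3825i → escape time 9
(row=1, col=5): c = 0.6300 + 0.3825i → escape time 3
(row=2, col=0): c = -0.9300 + 0.0850i → escape time 9
(row=2, col=1): c = -0.6180 + 0.0850i → escape time 9
(row=2, col=2): c = -0.3060 + 0.0850i → escape time 9
(row=2, col=3): c = 0.0060 + 0.0850i → escape time 9
(row=2, col=4): c = 0.3180 + 0.0850i → escape time 9
(row=2, col=5): c = 0.6300 + 0.0850i → escape time 4
(row=3, col=0): c = -0.9300 + -0.2125i → escape time 9
(row=3, col=1): c = -0.6180 + -0.2125i → escape time 9
(row=3, col=2): c = -0.3060 + -0.2125i → escape time 9
(row=3, col=3): c = 0.0060 + -0.2125i → escape time 9
(row=3, col=4): c = 0.3180 + -0.2125i → escape time 9
(row=3, col=5): c = 0.6300 + -0.2125i → escape time 4
(row=4, col=0): c = -0.9300 + -0.5100i → escape time 5
(row=4, col=1): c = -0.6180 + -0.5100i → escape time 9
(row=4, col=2): c = -0.3060 + -0.5100i → escape time 9
(row=4, col=3): c = 0.0060 + -0.5100i → escape time 9
(row=4, col=4): c = 0.3180 + -0.5100i → escape time 9
(row=4, col=5): c = 0.6300 + -0.5100i → escape time 3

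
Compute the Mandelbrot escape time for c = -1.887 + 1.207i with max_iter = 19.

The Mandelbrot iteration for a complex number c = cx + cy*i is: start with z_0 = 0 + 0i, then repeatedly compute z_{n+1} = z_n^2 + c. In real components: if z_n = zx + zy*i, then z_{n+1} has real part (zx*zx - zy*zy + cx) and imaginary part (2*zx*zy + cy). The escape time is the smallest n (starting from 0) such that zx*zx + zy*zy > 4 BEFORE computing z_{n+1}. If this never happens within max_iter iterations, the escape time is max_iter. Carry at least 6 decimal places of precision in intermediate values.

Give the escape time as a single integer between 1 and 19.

z_0 = 0 + 0i, c = -1.8870 + 1.2070i
Iter 1: z = -1.8870 + 1.2070i, |z|^2 = 5.0176
Escaped at iteration 1

Answer: 1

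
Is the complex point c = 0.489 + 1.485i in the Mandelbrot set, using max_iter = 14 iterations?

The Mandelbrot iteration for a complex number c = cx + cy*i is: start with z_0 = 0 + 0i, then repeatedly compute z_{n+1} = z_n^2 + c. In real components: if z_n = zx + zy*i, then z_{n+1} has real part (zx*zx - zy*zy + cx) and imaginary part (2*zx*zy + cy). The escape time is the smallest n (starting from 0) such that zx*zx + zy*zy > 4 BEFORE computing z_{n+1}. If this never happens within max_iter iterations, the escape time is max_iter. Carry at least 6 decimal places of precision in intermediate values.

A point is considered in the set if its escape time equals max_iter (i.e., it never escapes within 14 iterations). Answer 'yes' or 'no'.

Answer: no

Derivation:
z_0 = 0 + 0i, c = 0.4890 + 1.4850i
Iter 1: z = 0.4890 + 1.4850i, |z|^2 = 2.4443
Iter 2: z = -1.4771 + 2.9373i, |z|^2 = 10.8097
Escaped at iteration 2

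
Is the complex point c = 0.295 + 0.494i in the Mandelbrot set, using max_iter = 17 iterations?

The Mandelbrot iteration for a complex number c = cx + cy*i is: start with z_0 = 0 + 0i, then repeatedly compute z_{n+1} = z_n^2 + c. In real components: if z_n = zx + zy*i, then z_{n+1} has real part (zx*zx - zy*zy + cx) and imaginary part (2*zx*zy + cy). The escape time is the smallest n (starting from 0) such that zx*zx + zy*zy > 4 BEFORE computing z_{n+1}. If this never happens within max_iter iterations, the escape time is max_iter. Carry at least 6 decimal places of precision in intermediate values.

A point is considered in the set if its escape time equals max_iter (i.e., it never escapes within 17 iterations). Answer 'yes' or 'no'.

z_0 = 0 + 0i, c = 0.2950 + 0.4940i
Iter 1: z = 0.2950 + 0.4940i, |z|^2 = 0.3311
Iter 2: z = 0.1380 + 0.7855i, |z|^2 = 0.6360
Iter 3: z = -0.3029 + 0.7108i, |z|^2 = 0.5969
Iter 4: z = -0.1184 + 0.0634i, |z|^2 = 0.0180
Iter 5: z = 0.3050 + 0.4790i, |z|^2 = 0.3225
Iter 6: z = 0.1586 + 0.7862i, |z|^2 = 0.6432
Iter 7: z = -0.2979 + 0.7434i, |z|^2 = 0.6414
Iter 8: z = -0.1689 + 0.0510i, |z|^2 = 0.0311
Iter 9: z = 0.3209 + 0.4768i, |z|^2 = 0.3303
Iter 10: z = 0.1707 + 0.8000i, |z|^2 = 0.6691
Iter 11: z = -0.3159 + 0.7671i, |z|^2 = 0.6882
Iter 12: z = -0.1937 + 0.0094i, |z|^2 = 0.0376
Iter 13: z = 0.3324 + 0.4904i, |z|^2 = 0.3509
Iter 14: z = 0.1651 + 0.8200i, |z|^2 = 0.6996
Iter 15: z = -0.3502 + 0.7647i, |z|^2 = 0.7074
Iter 16: z = -0.1671 + -0.0415i, |z|^2 = 0.0297
Did not escape in 17 iterations → in set

Answer: yes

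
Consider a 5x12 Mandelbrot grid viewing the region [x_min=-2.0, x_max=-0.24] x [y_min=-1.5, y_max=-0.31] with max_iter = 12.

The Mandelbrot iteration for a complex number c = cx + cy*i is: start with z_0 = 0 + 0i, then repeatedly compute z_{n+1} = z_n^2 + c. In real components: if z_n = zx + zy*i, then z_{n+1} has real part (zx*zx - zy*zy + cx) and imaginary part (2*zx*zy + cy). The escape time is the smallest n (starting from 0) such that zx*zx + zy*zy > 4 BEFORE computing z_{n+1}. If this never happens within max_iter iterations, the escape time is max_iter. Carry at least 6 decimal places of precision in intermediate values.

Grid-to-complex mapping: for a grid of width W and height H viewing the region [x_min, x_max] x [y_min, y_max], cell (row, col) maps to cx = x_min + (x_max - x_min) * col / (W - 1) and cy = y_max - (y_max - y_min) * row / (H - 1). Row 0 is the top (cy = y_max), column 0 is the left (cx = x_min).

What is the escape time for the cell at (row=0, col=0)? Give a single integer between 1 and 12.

z_0 = 0 + 0i, c = -2.0000 + -0.3100i
Iter 1: z = -2.0000 + -0.3100i, |z|^2 = 4.0961
Escaped at iteration 1

Answer: 1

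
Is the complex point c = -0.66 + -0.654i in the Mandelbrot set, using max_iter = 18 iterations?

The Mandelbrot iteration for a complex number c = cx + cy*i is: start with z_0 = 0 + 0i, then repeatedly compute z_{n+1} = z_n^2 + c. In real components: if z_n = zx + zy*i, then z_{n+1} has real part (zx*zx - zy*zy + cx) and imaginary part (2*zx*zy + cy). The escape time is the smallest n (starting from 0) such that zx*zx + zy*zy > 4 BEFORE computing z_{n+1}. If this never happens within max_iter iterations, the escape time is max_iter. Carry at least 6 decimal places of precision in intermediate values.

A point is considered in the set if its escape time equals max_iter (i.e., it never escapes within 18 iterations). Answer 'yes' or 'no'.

z_0 = 0 + 0i, c = -0.6600 + -0.6540i
Iter 1: z = -0.6600 + -0.6540i, |z|^2 = 0.8633
Iter 2: z = -0.6521 + 0.2093i, |z|^2 = 0.4691
Iter 3: z = -0.2785 + -0.9269i, |z|^2 = 0.9368
Iter 4: z = -1.4416 + -0.1376i, |z|^2 = 2.0973
Iter 5: z = 1.3994 + -0.2572i, |z|^2 = 2.0245
Iter 6: z = 1.2322 + -1.3739i, |z|^2 = 3.4060
Iter 7: z = -1.0294 + -4.0400i, |z|^2 = 17.3809
Escaped at iteration 7

Answer: no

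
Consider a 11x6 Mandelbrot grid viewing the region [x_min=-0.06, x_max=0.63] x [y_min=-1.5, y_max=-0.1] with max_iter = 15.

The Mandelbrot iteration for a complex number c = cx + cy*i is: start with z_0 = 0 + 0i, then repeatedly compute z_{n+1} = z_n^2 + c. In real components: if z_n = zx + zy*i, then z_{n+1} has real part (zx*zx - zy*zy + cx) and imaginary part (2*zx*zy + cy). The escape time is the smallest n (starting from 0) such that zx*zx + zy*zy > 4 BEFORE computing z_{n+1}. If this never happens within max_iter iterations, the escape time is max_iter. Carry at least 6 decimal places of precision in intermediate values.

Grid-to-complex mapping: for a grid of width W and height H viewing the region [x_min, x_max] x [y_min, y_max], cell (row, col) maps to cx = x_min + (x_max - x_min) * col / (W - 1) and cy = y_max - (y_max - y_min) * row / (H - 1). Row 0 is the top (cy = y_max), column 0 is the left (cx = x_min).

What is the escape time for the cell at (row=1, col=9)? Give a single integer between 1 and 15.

Answer: 4

Derivation:
z_0 = 0 + 0i, c = 0.5610 + -0.3800i
Iter 1: z = 0.5610 + -0.3800i, |z|^2 = 0.4591
Iter 2: z = 0.7313 + -0.8064i, |z|^2 = 1.1850
Iter 3: z = 0.4456 + -1.5594i, |z|^2 = 2.6304
Iter 4: z = -1.6722 + -1.7698i, |z|^2 = 5.9284
Escaped at iteration 4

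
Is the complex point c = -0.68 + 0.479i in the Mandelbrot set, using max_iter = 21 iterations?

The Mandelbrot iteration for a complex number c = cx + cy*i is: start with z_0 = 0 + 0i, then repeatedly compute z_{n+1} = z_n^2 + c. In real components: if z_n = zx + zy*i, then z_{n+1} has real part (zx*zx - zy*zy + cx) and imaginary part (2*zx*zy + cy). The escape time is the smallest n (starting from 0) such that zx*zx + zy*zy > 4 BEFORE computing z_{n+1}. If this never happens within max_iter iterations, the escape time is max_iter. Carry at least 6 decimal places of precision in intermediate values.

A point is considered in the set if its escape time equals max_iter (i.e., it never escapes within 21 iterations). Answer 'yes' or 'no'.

z_0 = 0 + 0i, c = -0.6800 + 0.4790i
Iter 1: z = -0.6800 + 0.4790i, |z|^2 = 0.6918
Iter 2: z = -0.4470 + -0.1724i, |z|^2 = 0.2296
Iter 3: z = -0.5099 + 0.6332i, |z|^2 = 0.6609
Iter 4: z = -0.8209 + -0.1667i, |z|^2 = 0.7017
Iter 5: z = -0.0339 + 0.7527i, |z|^2 = 0.5677
Iter 6: z = -1.2454 + 0.4280i, |z|^2 = 1.7342
Iter 7: z = 0.6878 + -0.5871i, |z|^2 = 0.8178
Iter 8: z = -0.5515 + -0.3286i, |z|^2 = 0.4122
Iter 9: z = -0.4838 + 0.8415i, |z|^2 = 0.9422
Iter 10: z = -1.1541 + -0.3352i, |z|^2 = 1.4443
Iter 11: z = 0.5395 + 1.2528i, |z|^2 = 1.8606
Iter 12: z = -1.9584 + 1.8308i, |z|^2 = 7.1875
Escaped at iteration 12

Answer: no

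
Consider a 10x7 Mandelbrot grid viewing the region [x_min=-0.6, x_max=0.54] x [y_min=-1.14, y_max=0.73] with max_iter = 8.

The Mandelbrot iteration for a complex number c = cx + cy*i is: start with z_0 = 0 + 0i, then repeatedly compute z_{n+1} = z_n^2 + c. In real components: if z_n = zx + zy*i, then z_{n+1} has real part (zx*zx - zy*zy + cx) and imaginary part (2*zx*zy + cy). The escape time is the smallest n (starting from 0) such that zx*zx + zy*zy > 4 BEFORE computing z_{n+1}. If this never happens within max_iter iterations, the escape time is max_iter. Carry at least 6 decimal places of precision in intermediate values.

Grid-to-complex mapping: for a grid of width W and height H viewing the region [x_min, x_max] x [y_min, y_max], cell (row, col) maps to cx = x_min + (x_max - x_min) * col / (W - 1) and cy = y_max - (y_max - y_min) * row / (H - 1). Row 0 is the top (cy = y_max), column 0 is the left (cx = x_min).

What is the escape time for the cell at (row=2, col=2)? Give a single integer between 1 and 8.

z_0 = 0 + 0i, c = -0.3467 + 0.1067i
Iter 1: z = -0.3467 + 0.1067i, |z|^2 = 0.1316
Iter 2: z = -0.2379 + 0.0327i, |z|^2 = 0.0577
Iter 3: z = -0.2912 + 0.0911i, |z|^2 = 0.0931
Iter 4: z = -0.2702 + 0.0536i, |z|^2 = 0.0759
Iter 5: z = -0.2765 + 0.0777i, |z|^2 = 0.0825
Iter 6: z = -0.2762 + 0.0637i, |z|^2 = 0.0804
Iter 7: z = -0.2744 + 0.0715i, |z|^2 = 0.0804

Answer: 8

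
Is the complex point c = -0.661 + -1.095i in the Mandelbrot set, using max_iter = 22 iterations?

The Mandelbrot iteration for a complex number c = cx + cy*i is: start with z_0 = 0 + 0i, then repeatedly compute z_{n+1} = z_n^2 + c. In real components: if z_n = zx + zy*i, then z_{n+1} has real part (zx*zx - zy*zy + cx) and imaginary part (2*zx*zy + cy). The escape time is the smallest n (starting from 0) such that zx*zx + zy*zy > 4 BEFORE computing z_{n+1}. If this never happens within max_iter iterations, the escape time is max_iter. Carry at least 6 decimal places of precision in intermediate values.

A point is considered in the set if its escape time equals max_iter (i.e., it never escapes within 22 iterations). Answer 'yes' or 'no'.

Answer: no

Derivation:
z_0 = 0 + 0i, c = -0.6610 + -1.0950i
Iter 1: z = -0.6610 + -1.0950i, |z|^2 = 1.6359
Iter 2: z = -1.4231 + 0.3526i, |z|^2 = 2.1495
Iter 3: z = 1.2399 + -2.0985i, |z|^2 = 5.9413
Escaped at iteration 3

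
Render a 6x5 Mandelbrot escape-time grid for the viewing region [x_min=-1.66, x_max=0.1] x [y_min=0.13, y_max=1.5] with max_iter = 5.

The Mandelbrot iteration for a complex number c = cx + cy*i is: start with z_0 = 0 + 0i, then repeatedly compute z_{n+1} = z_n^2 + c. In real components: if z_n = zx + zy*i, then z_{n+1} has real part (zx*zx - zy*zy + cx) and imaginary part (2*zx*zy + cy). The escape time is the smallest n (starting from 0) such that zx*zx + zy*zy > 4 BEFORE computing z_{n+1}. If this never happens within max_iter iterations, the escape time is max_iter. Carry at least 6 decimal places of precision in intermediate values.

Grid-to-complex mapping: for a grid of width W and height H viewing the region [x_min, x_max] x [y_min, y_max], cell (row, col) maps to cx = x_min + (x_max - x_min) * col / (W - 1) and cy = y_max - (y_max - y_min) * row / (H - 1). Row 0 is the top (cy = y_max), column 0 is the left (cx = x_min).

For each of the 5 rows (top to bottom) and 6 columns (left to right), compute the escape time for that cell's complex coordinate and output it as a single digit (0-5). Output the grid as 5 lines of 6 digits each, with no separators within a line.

(row=0, col=0): c = -1.6600 + 1.5000i → escape time 1
(row=0, col=1): c = -1.3080 + 1.5000i → escape time 2
(row=0, col=2): c = -0.9560 + 1.5000i → escape time 2
(row=0, col=3): c = -0.6040 + 1.5000i → escape time 2
(row=0, col=4): c = -0.2520 + 1.5000i → escape time 2
(row=0, col=5): c = 0.1000 + 1.5000i → escape time 2
(row=1, col=0): c = -1.6600 + 1.1575i → escape time 1
(row=1, col=1): c = -1.3080 + 1.1575i → escape time 2
(row=1, col=2): c = -0.9560 + 1.1575i → escape time 3
(row=1, col=3): c = -0.6040 + 1.1575i → escape time 3
(row=1, col=4): c = -0.2520 + 1.1575i → escape time 4
(row=1, col=5): c = 0.1000 + 1.1575i → escape time 3
(row=2, col=0): c = -1.6600 + 0.8150i → escape time 3
(row=2, col=1): c = -1.3080 + 0.8150i → escape time 3
(row=2, col=2): c = -0.9560 + 0.8150i → escape time 3
(row=2, col=3): c = -0.6040 + 0.8150i → escape time 4
(row=2, col=4): c = -0.2520 + 0.8150i → escape time 5
(row=2, col=5): c = 0.1000 + 0.8150i → escape time 5
(row=3, col=0): c = -1.6600 + 0.4725i → escape time 3
(row=3, col=1): c = -1.3080 + 0.4725i → escape time 4
(row=3, col=2): c = -0.9560 + 0.4725i → escape time 5
(row=3, col=3): c = -0.6040 + 0.4725i → escape time 5
(row=3, col=4): c = -0.2520 + 0.4725i → escape time 5
(row=3, col=5): c = 0.1000 + 0.4725i → escape time 5
(row=4, col=0): c = -1.6600 + 0.1300i → escape time 5
(row=4, col=1): c = -1.3080 + 0.1300i → escape time 5
(row=4, col=2): c = -0.9560 + 0.1300i → escape time 5
(row=4, col=3): c = -0.6040 + 0.1300i → escape time 5
(row=4, col=4): c = -0.2520 + 0.1300i → escape time 5
(row=4, col=5): c = 0.1000 + 0.1300i → escape time 5

Answer: 122222
123343
333455
345555
555555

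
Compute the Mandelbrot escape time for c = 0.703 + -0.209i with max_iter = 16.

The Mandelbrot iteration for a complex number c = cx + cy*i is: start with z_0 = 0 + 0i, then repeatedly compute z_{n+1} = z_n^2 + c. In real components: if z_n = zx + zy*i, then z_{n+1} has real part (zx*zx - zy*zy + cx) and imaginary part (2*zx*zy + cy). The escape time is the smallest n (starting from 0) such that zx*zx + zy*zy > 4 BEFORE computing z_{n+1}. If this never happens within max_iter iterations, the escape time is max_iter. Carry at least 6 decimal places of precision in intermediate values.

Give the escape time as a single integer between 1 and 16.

z_0 = 0 + 0i, c = 0.7030 + -0.2090i
Iter 1: z = 0.7030 + -0.2090i, |z|^2 = 0.5379
Iter 2: z = 1.1535 + -0.5029i, |z|^2 = 1.5835
Iter 3: z = 1.7808 + -1.3691i, |z|^2 = 5.0456
Escaped at iteration 3

Answer: 3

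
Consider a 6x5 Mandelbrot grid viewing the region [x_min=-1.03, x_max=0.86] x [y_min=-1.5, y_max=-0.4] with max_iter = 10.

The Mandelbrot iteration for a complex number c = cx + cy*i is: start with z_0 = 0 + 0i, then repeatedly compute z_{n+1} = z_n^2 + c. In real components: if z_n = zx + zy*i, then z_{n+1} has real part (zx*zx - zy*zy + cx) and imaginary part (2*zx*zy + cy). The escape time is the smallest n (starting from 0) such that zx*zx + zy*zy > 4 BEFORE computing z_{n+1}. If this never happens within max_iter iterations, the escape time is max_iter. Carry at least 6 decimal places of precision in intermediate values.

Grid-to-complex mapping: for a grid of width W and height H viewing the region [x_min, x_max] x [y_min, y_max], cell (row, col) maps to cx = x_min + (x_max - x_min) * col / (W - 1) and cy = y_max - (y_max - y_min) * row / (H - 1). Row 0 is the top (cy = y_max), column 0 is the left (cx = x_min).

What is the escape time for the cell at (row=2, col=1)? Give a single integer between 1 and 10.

z_0 = 0 + 0i, c = -0.6520 + -0.9500i
Iter 1: z = -0.6520 + -0.9500i, |z|^2 = 1.3276
Iter 2: z = -1.1294 + 0.2888i, |z|^2 = 1.3589
Iter 3: z = 0.5401 + -1.6023i, |z|^2 = 2.8592
Iter 4: z = -2.9278 + -2.6809i, |z|^2 = 15.7592
Escaped at iteration 4

Answer: 4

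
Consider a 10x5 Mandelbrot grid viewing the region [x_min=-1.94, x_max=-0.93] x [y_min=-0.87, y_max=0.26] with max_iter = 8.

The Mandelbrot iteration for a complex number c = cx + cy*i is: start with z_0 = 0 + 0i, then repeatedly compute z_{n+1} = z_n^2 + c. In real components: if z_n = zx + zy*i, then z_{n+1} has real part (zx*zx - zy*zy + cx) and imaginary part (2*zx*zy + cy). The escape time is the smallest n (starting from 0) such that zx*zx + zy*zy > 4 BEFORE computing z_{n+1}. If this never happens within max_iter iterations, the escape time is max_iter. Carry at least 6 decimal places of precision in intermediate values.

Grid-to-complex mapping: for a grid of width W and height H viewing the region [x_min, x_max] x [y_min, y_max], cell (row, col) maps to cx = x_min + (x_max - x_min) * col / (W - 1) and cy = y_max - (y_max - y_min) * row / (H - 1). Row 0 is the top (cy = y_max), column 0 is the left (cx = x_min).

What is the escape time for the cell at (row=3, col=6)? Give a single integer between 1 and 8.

Answer: 3

Derivation:
z_0 = 0 + 0i, c = -1.2667 + -0.5875i
Iter 1: z = -1.2667 + -0.5875i, |z|^2 = 1.9496
Iter 2: z = -0.0074 + 0.9008i, |z|^2 = 0.8116
Iter 3: z = -2.0781 + -0.6008i, |z|^2 = 4.6795
Escaped at iteration 3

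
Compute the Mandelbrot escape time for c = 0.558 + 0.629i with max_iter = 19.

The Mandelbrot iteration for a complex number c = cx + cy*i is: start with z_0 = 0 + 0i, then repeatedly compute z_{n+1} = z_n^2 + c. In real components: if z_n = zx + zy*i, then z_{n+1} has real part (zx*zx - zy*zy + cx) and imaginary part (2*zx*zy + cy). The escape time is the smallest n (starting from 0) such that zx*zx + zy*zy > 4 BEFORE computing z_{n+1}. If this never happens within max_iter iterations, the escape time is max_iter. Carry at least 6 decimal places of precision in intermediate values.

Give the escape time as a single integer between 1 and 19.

z_0 = 0 + 0i, c = 0.5580 + 0.6290i
Iter 1: z = 0.5580 + 0.6290i, |z|^2 = 0.7070
Iter 2: z = 0.4737 + 1.3310i, |z|^2 = 1.9959
Iter 3: z = -0.9891 + 1.8900i, |z|^2 = 4.5504
Escaped at iteration 3

Answer: 3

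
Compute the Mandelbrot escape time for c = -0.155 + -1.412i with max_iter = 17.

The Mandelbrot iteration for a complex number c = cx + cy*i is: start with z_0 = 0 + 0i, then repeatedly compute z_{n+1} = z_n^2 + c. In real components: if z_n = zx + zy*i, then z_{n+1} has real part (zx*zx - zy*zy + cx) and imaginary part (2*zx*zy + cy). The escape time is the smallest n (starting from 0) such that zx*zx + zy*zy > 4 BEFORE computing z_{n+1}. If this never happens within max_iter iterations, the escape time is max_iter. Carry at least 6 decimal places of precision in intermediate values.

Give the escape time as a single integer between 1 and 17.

z_0 = 0 + 0i, c = -0.1550 + -1.4120i
Iter 1: z = -0.1550 + -1.4120i, |z|^2 = 2.0178
Iter 2: z = -2.1247 + -0.9743i, |z|^2 = 5.4637
Escaped at iteration 2

Answer: 2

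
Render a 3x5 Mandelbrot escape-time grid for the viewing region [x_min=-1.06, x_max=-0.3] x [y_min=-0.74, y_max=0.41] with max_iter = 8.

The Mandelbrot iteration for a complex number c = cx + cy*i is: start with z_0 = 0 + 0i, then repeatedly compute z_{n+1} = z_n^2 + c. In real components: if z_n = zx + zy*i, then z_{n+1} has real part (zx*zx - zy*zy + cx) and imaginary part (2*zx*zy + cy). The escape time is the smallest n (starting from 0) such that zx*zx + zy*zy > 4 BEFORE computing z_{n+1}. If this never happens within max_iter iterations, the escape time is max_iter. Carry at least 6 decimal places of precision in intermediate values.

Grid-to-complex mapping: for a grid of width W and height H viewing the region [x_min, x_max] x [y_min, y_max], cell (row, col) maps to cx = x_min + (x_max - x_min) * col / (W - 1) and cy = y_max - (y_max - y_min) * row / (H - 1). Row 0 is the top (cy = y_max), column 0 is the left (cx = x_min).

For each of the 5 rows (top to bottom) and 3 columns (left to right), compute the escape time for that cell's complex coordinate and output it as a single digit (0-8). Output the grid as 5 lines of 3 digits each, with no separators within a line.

(row=0, col=0): c = -1.0600 + 0.4100i → escape time 6
(row=0, col=1): c = -0.6800 + 0.4100i → escape time 8
(row=0, col=2): c = -0.3000 + 0.4100i → escape time 8
(row=1, col=0): c = -1.0600 + 0.1225i → escape time 8
(row=1, col=1): c = -0.6800 + 0.1225i → escape time 8
(row=1, col=2): c = -0.3000 + 0.1225i → escape time 8
(row=2, col=0): c = -1.0600 + -0.1650i → escape time 8
(row=2, col=1): c = -0.6800 + -0.1650i → escape time 8
(row=2, col=2): c = -0.3000 + -0.1650i → escape time 8
(row=3, col=0): c = -1.0600 + -0.4525i → escape time 5
(row=3, col=1): c = -0.6800 + -0.4525i → escape time 8
(row=3, col=2): c = -0.3000 + -0.4525i → escape time 8
(row=4, col=0): c = -1.0600 + -0.7400i → escape time 3
(row=4, col=1): c = -0.6800 + -0.7400i → escape time 4
(row=4, col=2): c = -0.3000 + -0.7400i → escape time 8

Answer: 688
888
888
588
348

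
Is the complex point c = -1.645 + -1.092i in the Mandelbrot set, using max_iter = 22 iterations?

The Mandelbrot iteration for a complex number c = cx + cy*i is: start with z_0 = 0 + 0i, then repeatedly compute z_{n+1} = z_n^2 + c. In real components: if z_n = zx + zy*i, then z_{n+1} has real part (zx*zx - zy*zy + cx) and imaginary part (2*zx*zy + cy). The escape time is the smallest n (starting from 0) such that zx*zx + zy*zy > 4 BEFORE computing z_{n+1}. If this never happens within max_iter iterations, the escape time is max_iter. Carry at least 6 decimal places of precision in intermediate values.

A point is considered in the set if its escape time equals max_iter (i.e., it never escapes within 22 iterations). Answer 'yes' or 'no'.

Answer: no

Derivation:
z_0 = 0 + 0i, c = -1.6450 + -1.0920i
Iter 1: z = -1.6450 + -1.0920i, |z|^2 = 3.8985
Iter 2: z = -0.1314 + 2.5007i, |z|^2 = 6.2707
Escaped at iteration 2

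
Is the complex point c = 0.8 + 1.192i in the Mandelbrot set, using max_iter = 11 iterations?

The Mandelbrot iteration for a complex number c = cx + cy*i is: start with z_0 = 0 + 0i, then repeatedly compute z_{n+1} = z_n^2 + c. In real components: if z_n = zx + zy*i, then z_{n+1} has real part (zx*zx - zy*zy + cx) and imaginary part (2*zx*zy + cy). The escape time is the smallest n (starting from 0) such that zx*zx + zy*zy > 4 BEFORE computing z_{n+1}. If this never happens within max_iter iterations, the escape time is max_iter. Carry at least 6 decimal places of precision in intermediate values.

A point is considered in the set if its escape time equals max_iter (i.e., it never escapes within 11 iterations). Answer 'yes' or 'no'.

z_0 = 0 + 0i, c = 0.8000 + 1.1920i
Iter 1: z = 0.8000 + 1.1920i, |z|^2 = 2.0609
Iter 2: z = 0.0191 + 3.0992i, |z|^2 = 9.6054
Escaped at iteration 2

Answer: no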